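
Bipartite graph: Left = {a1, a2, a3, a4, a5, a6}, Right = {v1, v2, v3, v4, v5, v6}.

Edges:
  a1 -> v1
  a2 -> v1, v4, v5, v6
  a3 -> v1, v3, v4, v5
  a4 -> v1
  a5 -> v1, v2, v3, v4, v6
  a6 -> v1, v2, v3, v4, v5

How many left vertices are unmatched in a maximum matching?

A valid assignment of size 5: a1→v1, a2→v6, a3→v4, a5→v2, a6→v3.
The set {a1, a4} has only 1 neighbour ({v1}), so by Hall's theorem at most 5 of the 6 left vertices can be matched.
That matches 5 of the 6, leaving 1 unmatched; no matching can do better.

1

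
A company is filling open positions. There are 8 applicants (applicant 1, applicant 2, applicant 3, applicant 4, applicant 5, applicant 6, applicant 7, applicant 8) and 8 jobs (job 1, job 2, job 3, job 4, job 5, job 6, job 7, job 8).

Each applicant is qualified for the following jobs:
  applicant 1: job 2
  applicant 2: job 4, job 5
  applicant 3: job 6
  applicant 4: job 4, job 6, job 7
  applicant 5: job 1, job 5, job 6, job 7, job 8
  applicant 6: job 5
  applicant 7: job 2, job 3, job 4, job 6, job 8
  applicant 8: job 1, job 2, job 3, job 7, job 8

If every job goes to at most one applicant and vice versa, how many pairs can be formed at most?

One maximum matching: applicant 1-job 2, applicant 2-job 4, applicant 3-job 6, applicant 4-job 7, applicant 5-job 8, applicant 6-job 5, applicant 7-job 3, applicant 8-job 1.
This saturates every applicant, so 8 is the maximum.

8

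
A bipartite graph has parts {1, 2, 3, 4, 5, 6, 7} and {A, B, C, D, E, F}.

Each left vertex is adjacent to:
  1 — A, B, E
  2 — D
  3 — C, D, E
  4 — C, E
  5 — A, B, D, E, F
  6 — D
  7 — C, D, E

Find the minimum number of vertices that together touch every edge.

5

A maximum matching has 5 edges (e.g. 1–B, 2–D, 3–C, 4–E, 5–A).
By König's theorem the minimum vertex cover has the same size. One such cover is {1, 5, C, D, E}.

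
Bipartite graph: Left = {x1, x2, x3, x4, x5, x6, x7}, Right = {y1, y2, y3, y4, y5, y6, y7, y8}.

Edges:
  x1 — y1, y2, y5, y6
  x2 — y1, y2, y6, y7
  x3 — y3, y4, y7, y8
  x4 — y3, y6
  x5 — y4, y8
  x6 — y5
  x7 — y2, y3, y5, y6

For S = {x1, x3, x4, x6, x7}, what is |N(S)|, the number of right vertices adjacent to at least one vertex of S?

8

The union of neighbours of {x1, x3, x4, x6, x7} is {y1, y2, y3, y4, y5, y6, y7, y8}, which has 8 elements.
Since |N(S)| = 8 ≥ |S| = 5, Hall's condition holds for this subset.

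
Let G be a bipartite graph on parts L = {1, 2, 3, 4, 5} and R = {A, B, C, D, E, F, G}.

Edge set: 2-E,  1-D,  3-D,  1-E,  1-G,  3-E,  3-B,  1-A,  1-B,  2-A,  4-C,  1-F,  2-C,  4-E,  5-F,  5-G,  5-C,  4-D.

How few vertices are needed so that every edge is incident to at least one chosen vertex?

5

The 5 edges 1–G, 2–C, 3–B, 4–E, 5–F form a matching, so any vertex cover needs at least 5 vertices (one per matched edge).
Conversely {1, 2, 3, 4, 5} meets every edge and has exactly 5 vertices, so 5 is optimal.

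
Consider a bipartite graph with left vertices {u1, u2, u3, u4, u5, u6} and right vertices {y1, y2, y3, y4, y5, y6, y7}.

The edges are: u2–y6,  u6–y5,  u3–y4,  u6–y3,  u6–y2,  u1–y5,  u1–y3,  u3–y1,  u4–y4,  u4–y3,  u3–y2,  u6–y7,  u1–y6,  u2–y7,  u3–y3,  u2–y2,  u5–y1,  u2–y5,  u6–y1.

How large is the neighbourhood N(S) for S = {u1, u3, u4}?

6

The union of neighbours of {u1, u3, u4} is {y1, y2, y3, y4, y5, y6}, which has 6 elements.
Since |N(S)| = 6 ≥ |S| = 3, Hall's condition holds for this subset.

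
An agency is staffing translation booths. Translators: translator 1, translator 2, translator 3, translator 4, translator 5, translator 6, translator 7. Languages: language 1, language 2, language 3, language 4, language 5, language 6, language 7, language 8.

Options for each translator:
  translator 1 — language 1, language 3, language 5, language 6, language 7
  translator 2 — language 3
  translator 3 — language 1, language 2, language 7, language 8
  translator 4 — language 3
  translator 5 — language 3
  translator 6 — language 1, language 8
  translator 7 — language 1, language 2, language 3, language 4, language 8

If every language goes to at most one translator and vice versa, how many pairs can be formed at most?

5

For example, pair translator 1–language 6, translator 2–language 3, translator 3–language 7, translator 6–language 8, translator 7–language 2.
The set {translator 2, translator 4, translator 5} has only 1 neighbour ({language 3}), so by Hall's theorem at most 5 of the 7 translators can be matched.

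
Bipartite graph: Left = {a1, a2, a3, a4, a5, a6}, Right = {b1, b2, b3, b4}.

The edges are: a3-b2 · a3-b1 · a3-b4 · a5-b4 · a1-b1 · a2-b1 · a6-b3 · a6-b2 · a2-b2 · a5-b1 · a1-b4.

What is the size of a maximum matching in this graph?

For example, pair a1–b1, a2–b2, a3–b4, a6–b3.
The set {a1, a2, a3, a4, a5} has only 3 neighbours ({b1, b2, b4}), so by Hall's theorem at most 4 of the 6 left vertices can be matched.

4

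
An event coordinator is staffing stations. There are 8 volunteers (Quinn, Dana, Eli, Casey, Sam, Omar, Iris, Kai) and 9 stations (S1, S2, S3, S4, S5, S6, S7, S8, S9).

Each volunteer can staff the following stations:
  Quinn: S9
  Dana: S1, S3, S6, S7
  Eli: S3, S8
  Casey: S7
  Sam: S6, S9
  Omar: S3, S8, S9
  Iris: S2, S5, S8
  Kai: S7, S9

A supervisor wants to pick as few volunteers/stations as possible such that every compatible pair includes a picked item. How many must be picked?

A maximum matching has 7 edges (e.g. Quinn–S9, Dana–S1, Eli–S3, Casey–S7, Sam–S6, Omar–S8, Iris–S2).
By König's theorem the minimum vertex cover has the same size. One such cover is {Dana, Eli, Sam, Omar, Iris, S7, S9}.

7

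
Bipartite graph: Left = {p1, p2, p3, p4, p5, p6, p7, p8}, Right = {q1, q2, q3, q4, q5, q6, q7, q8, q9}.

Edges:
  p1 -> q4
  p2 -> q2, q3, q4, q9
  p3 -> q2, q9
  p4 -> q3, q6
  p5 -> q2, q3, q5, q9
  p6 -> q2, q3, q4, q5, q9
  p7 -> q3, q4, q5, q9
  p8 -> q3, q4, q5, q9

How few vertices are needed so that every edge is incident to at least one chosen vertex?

A maximum matching has 6 edges (e.g. p1–q4, p2–q3, p3–q2, p4–q6, p5–q5, p6–q9).
By König's theorem the minimum vertex cover has the same size. One such cover is {p4, q2, q3, q4, q5, q9}.

6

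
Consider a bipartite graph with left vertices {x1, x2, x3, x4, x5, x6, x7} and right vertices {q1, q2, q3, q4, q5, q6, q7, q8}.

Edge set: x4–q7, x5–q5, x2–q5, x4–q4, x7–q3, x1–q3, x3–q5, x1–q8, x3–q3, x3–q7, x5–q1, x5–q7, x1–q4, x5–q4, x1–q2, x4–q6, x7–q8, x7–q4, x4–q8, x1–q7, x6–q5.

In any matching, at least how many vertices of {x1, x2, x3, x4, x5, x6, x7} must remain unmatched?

A valid assignment of size 6: x1→q7, x2→q5, x3→q3, x4→q6, x5→q4, x7→q8.
The set {x2, x6} has only 1 neighbour ({q5}), so by Hall's theorem at most 6 of the 7 left vertices can be matched.
That matches 6 of the 7, leaving 1 unmatched; no matching can do better.

1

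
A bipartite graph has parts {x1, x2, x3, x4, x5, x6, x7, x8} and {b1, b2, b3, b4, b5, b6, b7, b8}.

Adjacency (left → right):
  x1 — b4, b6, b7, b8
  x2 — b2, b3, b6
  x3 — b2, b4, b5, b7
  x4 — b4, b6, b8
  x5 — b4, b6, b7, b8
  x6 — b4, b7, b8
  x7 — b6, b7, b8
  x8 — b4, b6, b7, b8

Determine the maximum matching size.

A valid assignment of size 6: x1–b7, x2–b3, x3–b5, x4–b4, x5–b6, x6–b8.
The set {x1, x4, x5, x6, x7, x8} has only 4 neighbours ({b4, b6, b7, b8}), so by Hall's theorem at most 6 of the 8 left vertices can be matched.

6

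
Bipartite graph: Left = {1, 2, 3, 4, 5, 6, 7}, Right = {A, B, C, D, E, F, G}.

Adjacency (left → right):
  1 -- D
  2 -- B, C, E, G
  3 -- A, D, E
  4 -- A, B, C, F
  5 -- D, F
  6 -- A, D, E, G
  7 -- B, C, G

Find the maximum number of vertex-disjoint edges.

7

A valid assignment of size 7: 1→D, 2→E, 3→A, 4→C, 5→F, 6→G, 7→B.
All 7 left vertices are matched, so no larger matching exists.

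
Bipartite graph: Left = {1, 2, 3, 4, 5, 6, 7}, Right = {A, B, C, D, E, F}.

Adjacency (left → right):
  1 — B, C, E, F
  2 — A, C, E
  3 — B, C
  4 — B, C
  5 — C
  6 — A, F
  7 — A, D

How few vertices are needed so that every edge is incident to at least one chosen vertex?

6

{1, 2, 6, 7, B, C} is a vertex cover of size 6: every edge has an endpoint in this set.
No smaller cover exists because 1–E, 2–A, 3–C, 4–B, 6–F, 7–D is a matching of size 6, and a cover must include an endpoint of each of these disjoint edges (König's theorem).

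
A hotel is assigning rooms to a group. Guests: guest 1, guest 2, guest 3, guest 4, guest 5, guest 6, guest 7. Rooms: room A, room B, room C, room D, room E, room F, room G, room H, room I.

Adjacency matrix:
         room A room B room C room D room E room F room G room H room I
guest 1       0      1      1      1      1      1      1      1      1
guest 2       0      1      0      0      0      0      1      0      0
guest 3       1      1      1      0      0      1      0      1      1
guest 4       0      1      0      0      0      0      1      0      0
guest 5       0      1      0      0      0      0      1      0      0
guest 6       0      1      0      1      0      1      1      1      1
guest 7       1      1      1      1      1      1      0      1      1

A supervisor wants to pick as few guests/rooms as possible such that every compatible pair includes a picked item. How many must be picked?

6

{guest 1, guest 3, guest 6, guest 7, room B, room G} is a vertex cover of size 6: every edge has an endpoint in this set.
No smaller cover exists because guest 1–room C, guest 2–room B, guest 3–room A, guest 4–room G, guest 6–room D, guest 7–room I is a matching of size 6, and a cover must include an endpoint of each of these disjoint edges (König's theorem).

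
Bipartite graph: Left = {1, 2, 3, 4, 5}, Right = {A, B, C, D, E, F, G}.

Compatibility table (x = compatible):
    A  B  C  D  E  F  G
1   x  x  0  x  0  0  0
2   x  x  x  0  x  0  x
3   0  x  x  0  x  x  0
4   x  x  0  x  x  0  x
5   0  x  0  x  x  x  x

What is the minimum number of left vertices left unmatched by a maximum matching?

0

One maximum matching: 1–D, 2–E, 3–B, 4–A, 5–G.
All 5 left vertices are matched, so no larger matching exists.
That matches 5 of the 5, leaving 0 unmatched; no matching can do better.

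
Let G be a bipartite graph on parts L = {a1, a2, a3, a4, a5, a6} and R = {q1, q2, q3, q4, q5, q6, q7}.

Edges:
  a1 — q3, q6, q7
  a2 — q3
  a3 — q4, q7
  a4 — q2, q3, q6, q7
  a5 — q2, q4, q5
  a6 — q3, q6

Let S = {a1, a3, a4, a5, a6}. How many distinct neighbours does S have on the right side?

6

The union of neighbours of {a1, a3, a4, a5, a6} is {q2, q3, q4, q5, q6, q7}, which has 6 elements.
Since |N(S)| = 6 ≥ |S| = 5, Hall's condition holds for this subset.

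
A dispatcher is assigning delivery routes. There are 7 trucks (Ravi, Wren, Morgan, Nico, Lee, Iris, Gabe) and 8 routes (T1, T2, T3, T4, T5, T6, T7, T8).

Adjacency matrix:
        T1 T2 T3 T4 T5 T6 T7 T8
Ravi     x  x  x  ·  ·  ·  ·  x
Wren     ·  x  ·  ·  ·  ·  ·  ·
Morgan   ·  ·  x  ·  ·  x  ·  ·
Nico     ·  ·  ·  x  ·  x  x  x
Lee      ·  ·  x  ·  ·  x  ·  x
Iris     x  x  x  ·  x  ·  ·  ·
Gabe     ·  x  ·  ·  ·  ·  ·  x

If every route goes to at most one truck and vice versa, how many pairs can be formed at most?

One maximum matching: Ravi→T1, Wren→T2, Morgan→T3, Nico→T7, Lee→T6, Iris→T5, Gabe→T8.
All 7 trucks are matched, so no larger matching exists.

7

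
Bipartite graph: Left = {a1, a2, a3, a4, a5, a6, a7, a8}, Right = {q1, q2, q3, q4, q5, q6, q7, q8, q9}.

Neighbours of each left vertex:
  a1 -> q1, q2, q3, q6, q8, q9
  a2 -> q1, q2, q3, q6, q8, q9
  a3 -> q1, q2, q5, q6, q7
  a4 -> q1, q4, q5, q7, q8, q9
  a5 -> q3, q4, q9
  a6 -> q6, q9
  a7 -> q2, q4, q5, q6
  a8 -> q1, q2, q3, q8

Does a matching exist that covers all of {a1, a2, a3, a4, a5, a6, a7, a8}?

Yes

One maximum matching: a1-q1, a2-q9, a3-q7, a4-q4, a5-q3, a6-q6, a7-q2, a8-q8.
Every left vertex is matched, so this matching saturates all of them.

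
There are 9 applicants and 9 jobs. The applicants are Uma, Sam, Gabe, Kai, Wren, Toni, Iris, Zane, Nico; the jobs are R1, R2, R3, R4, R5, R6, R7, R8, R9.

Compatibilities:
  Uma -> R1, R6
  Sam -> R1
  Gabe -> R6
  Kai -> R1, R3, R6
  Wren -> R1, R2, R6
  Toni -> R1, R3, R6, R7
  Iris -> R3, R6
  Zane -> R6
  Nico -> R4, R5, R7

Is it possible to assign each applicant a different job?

The set {Uma, Sam, Gabe, Kai, Iris, Zane} has only 3 neighbours ({R1, R3, R6}), so by Hall's theorem at most 6 of the 9 applicants can be matched.
Hence no matching covers every applicant.

No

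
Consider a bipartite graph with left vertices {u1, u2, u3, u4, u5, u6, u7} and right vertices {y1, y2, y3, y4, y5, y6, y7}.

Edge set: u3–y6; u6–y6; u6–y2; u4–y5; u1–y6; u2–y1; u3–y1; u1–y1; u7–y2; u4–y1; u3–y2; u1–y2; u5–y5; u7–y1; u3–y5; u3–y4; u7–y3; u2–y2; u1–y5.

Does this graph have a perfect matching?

The set {u1, u2, u4, u5, u6} has only 4 neighbours ({y1, y2, y5, y6}), so by Hall's theorem at most 6 of the 7 left vertices can be matched.
Hence no matching covers every left vertex.

No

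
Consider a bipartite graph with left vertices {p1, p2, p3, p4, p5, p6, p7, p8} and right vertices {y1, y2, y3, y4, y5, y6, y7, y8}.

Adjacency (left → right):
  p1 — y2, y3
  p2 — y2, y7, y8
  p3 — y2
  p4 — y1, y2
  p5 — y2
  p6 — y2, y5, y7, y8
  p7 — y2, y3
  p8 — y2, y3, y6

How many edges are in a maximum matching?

6

One maximum matching: p1–y3, p2–y8, p3–y2, p4–y1, p6–y7, p8–y6.
The set {p1, p3, p5, p7} has only 2 neighbours ({y2, y3}), so by Hall's theorem at most 6 of the 8 left vertices can be matched.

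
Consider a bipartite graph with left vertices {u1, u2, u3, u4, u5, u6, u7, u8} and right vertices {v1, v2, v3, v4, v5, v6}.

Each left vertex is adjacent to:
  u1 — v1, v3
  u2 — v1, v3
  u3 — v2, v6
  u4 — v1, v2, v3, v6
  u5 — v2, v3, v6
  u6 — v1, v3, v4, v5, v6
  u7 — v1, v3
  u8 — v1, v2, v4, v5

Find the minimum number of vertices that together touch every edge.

6

{u6, u8, v1, v2, v3, v6} is a vertex cover of size 6: every edge has an endpoint in this set.
No smaller cover exists because u1–v3, u2–v1, u3–v6, u4–v2, u6–v5, u8–v4 is a matching of size 6, and a cover must include an endpoint of each of these disjoint edges (König's theorem).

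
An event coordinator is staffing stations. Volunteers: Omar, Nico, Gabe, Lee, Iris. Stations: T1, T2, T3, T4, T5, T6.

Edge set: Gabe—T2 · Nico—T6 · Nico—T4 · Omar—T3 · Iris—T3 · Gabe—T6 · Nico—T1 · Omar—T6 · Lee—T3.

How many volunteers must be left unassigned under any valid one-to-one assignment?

1

A valid assignment of size 4: Omar→T6, Nico→T1, Gabe→T2, Lee→T3.
The set {Lee, Iris} has only 1 neighbour ({T3}), so by Hall's theorem at most 4 of the 5 volunteers can be matched.
That matches 4 of the 5, leaving 1 unmatched; no matching can do better.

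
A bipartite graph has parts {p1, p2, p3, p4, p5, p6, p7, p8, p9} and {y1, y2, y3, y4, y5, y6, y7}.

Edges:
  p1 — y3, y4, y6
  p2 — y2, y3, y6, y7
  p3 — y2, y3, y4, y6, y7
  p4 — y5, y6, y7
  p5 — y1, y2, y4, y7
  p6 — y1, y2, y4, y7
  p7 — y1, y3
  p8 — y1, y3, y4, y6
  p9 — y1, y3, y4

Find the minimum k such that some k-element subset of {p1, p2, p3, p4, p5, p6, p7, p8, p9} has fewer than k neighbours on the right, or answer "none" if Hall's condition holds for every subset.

Take S = {p1, p2, p3, p5, p6, p7, p8}. Its neighbourhood is {y1, y2, y3, y4, y6, y7}, so |N(S)| = 6 < |S| = 7.
Every subset of size less than 7 has at least as many neighbours as members, so 7 is the minimum.

7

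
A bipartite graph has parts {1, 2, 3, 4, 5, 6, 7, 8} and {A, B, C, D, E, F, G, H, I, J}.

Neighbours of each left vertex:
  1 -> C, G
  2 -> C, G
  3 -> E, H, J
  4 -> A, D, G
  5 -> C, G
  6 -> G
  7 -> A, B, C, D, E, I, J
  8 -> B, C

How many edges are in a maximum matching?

One maximum matching: 1→G, 2→C, 3→E, 4→D, 7→J, 8→B.
The set {1, 2, 5, 6} has only 2 neighbours ({C, G}), so by Hall's theorem at most 6 of the 8 left vertices can be matched.

6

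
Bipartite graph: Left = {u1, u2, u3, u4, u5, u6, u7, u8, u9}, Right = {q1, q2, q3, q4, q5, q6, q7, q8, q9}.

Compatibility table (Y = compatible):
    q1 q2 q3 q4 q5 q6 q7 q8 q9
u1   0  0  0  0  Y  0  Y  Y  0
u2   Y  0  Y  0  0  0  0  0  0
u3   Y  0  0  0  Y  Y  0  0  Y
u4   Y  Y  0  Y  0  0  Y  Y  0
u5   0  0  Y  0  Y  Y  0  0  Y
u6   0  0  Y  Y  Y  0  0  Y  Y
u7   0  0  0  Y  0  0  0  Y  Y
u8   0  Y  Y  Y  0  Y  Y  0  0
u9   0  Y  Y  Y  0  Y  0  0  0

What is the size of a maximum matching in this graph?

For example, pair u1–q7, u2–q1, u3–q5, u4–q2, u5–q3, u6–q9, u7–q8, u8–q4, u9–q6.
This saturates every left vertex, so 9 is the maximum.

9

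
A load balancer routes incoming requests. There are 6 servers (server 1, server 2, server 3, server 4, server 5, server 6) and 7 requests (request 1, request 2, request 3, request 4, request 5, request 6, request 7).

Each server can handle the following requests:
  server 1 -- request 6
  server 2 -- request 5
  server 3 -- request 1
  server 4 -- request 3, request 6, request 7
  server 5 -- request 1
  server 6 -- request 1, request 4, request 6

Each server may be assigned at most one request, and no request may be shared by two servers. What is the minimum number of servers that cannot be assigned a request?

A valid assignment of size 5: server 1-request 6, server 2-request 5, server 3-request 1, server 4-request 7, server 6-request 4.
The set {server 3, server 5} has only 1 neighbour ({request 1}), so by Hall's theorem at most 5 of the 6 servers can be matched.
That matches 5 of the 6, leaving 1 unmatched; no matching can do better.

1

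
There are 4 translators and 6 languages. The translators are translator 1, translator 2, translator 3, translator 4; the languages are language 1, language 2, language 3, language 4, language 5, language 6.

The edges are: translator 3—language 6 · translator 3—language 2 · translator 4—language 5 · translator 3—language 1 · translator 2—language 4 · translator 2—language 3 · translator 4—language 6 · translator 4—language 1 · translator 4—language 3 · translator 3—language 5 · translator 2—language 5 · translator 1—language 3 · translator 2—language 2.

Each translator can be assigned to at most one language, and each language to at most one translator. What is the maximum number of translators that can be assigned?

For example, pair translator 1→language 3, translator 2→language 4, translator 3→language 2, translator 4→language 6.
This saturates every translator, so 4 is the maximum.

4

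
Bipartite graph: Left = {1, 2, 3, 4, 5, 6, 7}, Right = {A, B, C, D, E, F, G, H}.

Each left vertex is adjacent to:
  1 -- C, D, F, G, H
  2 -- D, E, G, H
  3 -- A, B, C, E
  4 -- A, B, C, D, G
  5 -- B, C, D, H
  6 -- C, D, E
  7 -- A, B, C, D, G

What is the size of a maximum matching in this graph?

A valid assignment of size 7: 1→H, 2→D, 3→B, 4→A, 5→C, 6→E, 7→G.
This saturates every left vertex, so 7 is the maximum.

7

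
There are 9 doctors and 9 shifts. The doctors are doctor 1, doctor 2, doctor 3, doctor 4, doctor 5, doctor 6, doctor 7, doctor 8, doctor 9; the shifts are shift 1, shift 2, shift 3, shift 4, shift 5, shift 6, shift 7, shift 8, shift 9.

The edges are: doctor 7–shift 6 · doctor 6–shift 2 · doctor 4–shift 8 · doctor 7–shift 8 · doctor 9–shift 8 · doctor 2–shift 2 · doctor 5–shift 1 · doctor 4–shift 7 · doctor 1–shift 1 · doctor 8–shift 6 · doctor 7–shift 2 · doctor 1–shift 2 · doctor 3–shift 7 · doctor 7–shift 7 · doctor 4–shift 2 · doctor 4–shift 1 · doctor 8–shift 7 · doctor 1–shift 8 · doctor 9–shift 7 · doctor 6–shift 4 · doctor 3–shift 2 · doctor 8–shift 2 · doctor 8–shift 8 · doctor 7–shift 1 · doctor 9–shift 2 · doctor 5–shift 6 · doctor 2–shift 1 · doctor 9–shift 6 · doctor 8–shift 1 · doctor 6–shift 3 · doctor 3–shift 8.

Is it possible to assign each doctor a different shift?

No

The set {doctor 1, doctor 2, doctor 3, doctor 4, doctor 5, doctor 7, doctor 8, doctor 9} has only 5 neighbours ({shift 1, shift 2, shift 6, shift 7, shift 8}), so by Hall's theorem at most 6 of the 9 doctors can be matched.
Hence no matching covers every doctor.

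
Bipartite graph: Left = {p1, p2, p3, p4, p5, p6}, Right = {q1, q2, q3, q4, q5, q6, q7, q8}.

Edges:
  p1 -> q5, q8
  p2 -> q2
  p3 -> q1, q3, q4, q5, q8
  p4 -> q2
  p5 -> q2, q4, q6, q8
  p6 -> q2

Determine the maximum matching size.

One maximum matching: p1-q8, p2-q2, p3-q4, p5-q6.
The set {p2, p4, p6} has only 1 neighbour ({q2}), so by Hall's theorem at most 4 of the 6 left vertices can be matched.

4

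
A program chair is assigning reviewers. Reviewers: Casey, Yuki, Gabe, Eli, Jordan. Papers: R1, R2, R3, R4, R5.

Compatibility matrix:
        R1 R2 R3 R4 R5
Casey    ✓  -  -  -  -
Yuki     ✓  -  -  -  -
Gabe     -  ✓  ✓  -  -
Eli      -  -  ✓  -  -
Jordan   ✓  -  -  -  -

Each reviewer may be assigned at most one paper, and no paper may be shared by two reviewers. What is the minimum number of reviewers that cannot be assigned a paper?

For example, pair Casey–R1, Gabe–R2, Eli–R3.
The set {Casey, Yuki, Jordan} has only 1 neighbour ({R1}), so by Hall's theorem at most 3 of the 5 reviewers can be matched.
That matches 3 of the 5, leaving 2 unmatched; no matching can do better.

2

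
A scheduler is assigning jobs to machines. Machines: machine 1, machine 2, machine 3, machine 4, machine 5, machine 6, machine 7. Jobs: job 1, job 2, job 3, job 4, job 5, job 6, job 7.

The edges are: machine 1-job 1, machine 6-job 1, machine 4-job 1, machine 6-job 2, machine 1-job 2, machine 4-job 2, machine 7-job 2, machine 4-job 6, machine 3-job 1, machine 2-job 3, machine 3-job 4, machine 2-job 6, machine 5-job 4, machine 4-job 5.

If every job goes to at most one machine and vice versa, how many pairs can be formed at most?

A valid assignment of size 5: machine 1→job 2, machine 2→job 3, machine 3→job 1, machine 4→job 6, machine 5→job 4.
The set {machine 1, machine 3, machine 5, machine 6, machine 7} has only 3 neighbours ({job 1, job 2, job 4}), so by Hall's theorem at most 5 of the 7 machines can be matched.

5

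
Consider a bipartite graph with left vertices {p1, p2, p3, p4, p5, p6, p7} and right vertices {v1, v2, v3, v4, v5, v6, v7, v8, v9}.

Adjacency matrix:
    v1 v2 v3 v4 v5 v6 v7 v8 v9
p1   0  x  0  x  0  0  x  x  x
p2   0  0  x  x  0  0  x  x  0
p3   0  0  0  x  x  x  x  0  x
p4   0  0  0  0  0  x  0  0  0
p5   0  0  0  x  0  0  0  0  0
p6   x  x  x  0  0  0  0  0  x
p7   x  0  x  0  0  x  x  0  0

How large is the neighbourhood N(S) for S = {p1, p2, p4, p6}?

8

The union of neighbours of {p1, p2, p4, p6} is {v1, v2, v3, v4, v6, v7, v8, v9}, which has 8 elements.
Since |N(S)| = 8 ≥ |S| = 4, Hall's condition holds for this subset.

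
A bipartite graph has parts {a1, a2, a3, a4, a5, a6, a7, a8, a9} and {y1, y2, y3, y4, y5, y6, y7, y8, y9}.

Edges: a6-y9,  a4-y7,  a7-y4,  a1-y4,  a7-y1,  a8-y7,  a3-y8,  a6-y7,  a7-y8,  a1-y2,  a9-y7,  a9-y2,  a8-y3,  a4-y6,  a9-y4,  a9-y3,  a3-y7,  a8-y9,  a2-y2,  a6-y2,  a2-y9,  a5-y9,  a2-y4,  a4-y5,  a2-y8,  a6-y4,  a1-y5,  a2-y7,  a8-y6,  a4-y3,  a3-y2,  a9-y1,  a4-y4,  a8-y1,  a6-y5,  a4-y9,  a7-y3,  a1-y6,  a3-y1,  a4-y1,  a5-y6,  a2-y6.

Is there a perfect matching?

Yes

For example, pair a1→y5, a2→y8, a3→y2, a4→y6, a5→y9, a6→y4, a7→y1, a8→y3, a9→y7.
All 9 left vertices are covered.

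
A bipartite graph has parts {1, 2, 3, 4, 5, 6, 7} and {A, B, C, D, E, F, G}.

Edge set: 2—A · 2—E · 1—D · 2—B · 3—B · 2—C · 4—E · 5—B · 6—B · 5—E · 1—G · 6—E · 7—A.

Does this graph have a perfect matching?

The set {3, 4, 5, 6} has only 2 neighbours ({B, E}), so by Hall's theorem at most 5 of the 7 left vertices can be matched.
Hence no matching covers every left vertex.

No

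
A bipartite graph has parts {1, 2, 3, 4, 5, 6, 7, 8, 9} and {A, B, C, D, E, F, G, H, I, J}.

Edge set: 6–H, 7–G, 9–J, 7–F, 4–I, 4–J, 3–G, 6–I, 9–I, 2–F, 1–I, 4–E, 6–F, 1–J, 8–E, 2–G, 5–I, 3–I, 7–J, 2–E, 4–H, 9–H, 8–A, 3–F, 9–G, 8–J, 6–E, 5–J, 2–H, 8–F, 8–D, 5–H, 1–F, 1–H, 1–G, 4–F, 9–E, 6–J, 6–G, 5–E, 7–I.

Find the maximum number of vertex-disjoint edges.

7

One maximum matching: 1-F, 2-G, 3-I, 4-E, 5-H, 6-J, 8-A.
The set {1, 2, 3, 4, 5, 6, 7, 9} has only 6 neighbours ({E, F, G, H, I, J}), so by Hall's theorem at most 7 of the 9 left vertices can be matched.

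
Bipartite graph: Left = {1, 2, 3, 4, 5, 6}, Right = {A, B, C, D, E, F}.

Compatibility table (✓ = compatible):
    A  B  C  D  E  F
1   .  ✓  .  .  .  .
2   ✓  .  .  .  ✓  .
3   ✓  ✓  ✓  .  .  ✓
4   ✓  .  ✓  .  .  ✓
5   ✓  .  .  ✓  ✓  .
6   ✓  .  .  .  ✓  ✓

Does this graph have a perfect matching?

Yes

One maximum matching: 1-B, 2-A, 3-C, 4-F, 5-D, 6-E.
Every left vertex is matched, so this is a perfect matching.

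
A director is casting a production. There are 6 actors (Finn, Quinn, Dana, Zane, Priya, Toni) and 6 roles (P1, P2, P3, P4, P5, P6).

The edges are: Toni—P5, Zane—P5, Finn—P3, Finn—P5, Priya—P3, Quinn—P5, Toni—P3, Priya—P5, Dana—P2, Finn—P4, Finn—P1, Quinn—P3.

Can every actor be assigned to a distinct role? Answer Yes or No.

The set {Quinn, Zane, Priya, Toni} has only 2 neighbours ({P3, P5}), so by Hall's theorem at most 4 of the 6 actors can be matched.
Hence no matching covers every actor.

No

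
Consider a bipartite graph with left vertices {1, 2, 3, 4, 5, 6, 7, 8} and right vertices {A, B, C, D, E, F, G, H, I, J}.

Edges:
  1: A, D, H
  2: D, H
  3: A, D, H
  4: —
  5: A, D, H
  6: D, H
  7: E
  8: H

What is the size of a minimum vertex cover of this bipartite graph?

A maximum matching has 4 edges (e.g. 1–A, 2–H, 3–D, 7–E).
By König's theorem the minimum vertex cover has the same size. One such cover is {7, A, D, H}.

4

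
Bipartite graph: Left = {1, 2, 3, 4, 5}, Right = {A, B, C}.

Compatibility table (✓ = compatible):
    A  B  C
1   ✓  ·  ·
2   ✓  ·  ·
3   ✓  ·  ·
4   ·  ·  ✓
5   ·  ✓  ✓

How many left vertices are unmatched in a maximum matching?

2

A valid assignment of size 3: 1-A, 4-C, 5-B.
The set {1, 2, 3} has only 1 neighbour ({A}), so by Hall's theorem at most 3 of the 5 left vertices can be matched.
That matches 3 of the 5, leaving 2 unmatched; no matching can do better.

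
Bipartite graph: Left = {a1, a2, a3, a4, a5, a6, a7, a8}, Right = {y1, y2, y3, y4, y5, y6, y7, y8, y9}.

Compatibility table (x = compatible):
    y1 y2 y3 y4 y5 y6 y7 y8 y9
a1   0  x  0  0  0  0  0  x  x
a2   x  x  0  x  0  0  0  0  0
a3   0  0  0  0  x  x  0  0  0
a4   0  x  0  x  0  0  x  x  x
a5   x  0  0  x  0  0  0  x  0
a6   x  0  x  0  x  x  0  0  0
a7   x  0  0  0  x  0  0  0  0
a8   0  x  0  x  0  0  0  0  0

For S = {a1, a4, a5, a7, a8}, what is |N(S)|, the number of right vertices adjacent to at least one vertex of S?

The union of neighbours of {a1, a4, a5, a7, a8} is {y1, y2, y4, y5, y7, y8, y9}, which has 7 elements.
Since |N(S)| = 7 ≥ |S| = 5, Hall's condition holds for this subset.

7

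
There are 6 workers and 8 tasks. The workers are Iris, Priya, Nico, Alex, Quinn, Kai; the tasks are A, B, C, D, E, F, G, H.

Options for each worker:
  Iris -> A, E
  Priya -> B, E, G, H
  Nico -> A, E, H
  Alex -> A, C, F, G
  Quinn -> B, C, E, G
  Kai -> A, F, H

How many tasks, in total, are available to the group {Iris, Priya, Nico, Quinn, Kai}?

7

The union of neighbours of {Iris, Priya, Nico, Quinn, Kai} is {A, B, C, E, F, G, H}, which has 7 elements.
Since |N(S)| = 7 ≥ |S| = 5, Hall's condition holds for this subset.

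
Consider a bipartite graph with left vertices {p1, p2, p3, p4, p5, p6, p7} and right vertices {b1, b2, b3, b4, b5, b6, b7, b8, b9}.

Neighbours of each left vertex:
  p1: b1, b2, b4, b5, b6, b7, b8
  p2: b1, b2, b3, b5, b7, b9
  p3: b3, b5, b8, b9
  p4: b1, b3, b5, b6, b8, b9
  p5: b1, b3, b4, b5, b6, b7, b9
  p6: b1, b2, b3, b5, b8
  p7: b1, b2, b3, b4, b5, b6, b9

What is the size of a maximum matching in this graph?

7

A valid assignment of size 7: p1-b6, p2-b2, p3-b3, p4-b8, p5-b7, p6-b5, p7-b1.
This saturates every left vertex, so 7 is the maximum.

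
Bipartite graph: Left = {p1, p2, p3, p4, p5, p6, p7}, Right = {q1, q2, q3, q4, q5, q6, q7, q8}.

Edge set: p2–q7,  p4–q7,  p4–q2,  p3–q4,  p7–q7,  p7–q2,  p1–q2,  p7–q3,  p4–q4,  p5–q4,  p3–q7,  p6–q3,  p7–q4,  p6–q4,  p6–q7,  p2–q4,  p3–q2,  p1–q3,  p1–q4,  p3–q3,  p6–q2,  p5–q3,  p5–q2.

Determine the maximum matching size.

4

A valid assignment of size 4: p1→q3, p2→q4, p3→q7, p4→q2.
The set {p1, p2, p3, p4, p5, p6, p7} has only 4 neighbours ({q2, q3, q4, q7}), so by Hall's theorem at most 4 of the 7 left vertices can be matched.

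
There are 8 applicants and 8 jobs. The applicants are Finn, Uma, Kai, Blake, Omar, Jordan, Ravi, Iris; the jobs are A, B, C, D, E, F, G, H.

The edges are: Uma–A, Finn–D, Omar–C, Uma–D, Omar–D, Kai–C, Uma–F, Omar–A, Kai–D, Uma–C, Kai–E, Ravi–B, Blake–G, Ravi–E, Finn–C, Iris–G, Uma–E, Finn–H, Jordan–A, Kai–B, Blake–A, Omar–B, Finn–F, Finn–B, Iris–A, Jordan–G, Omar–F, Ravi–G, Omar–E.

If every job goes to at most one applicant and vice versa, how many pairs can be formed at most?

7

For example, pair Finn-H, Uma-D, Kai-E, Blake-A, Omar-F, Jordan-G, Ravi-B.
The set {Blake, Jordan, Iris} has only 2 neighbours ({A, G}), so by Hall's theorem at most 7 of the 8 applicants can be matched.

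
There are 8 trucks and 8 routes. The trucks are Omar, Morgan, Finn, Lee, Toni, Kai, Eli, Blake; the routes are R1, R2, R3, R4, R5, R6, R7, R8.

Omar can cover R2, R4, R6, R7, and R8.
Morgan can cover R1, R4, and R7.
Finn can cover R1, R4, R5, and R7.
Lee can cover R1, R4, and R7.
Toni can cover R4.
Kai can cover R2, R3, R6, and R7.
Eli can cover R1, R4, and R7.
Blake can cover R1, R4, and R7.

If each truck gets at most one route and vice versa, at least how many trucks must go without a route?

For example, pair Omar-R6, Morgan-R1, Finn-R5, Lee-R7, Toni-R4, Kai-R3.
The set {Morgan, Lee, Toni, Eli, Blake} has only 3 neighbours ({R1, R4, R7}), so by Hall's theorem at most 6 of the 8 trucks can be matched.
That matches 6 of the 8, leaving 2 unmatched; no matching can do better.

2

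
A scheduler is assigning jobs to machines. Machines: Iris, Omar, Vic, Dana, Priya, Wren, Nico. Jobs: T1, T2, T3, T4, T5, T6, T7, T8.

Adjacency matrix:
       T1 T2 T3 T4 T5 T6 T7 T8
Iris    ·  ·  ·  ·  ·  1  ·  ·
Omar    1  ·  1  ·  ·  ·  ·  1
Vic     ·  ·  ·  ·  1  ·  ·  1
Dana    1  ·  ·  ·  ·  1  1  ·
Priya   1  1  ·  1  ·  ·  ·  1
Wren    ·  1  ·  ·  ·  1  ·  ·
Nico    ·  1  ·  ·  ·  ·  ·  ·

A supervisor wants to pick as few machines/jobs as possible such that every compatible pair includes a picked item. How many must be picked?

The 6 edges Iris–T6, Omar–T1, Vic–T5, Dana–T7, Priya–T8, Wren–T2 form a matching, so any vertex cover needs at least 6 vertices (one per matched edge).
Conversely {Omar, Vic, Dana, Priya, T2, T6} meets every edge and has exactly 6 vertices, so 6 is optimal.

6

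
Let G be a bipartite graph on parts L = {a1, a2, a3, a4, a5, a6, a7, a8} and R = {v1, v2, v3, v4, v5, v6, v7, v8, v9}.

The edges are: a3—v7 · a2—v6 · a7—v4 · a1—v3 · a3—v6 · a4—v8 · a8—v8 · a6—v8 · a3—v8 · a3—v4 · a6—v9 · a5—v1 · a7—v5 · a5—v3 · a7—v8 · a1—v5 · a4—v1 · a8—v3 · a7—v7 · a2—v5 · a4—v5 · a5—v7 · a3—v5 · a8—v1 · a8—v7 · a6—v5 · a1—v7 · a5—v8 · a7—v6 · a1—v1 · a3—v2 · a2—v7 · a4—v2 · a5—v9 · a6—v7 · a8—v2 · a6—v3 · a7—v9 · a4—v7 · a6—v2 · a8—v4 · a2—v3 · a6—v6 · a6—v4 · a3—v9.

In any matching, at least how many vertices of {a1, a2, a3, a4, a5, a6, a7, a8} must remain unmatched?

For example, pair a1-v7, a2-v6, a3-v2, a4-v1, a5-v9, a6-v8, a7-v5, a8-v3.
This saturates every left vertex, so 8 is the maximum.
That matches 8 of the 8, leaving 0 unmatched; no matching can do better.

0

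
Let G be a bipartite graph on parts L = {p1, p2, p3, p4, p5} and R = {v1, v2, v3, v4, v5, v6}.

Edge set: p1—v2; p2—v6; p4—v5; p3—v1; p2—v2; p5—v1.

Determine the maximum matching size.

For example, pair p1-v2, p2-v6, p3-v1, p4-v5.
The set {p3, p5} has only 1 neighbour ({v1}), so by Hall's theorem at most 4 of the 5 left vertices can be matched.

4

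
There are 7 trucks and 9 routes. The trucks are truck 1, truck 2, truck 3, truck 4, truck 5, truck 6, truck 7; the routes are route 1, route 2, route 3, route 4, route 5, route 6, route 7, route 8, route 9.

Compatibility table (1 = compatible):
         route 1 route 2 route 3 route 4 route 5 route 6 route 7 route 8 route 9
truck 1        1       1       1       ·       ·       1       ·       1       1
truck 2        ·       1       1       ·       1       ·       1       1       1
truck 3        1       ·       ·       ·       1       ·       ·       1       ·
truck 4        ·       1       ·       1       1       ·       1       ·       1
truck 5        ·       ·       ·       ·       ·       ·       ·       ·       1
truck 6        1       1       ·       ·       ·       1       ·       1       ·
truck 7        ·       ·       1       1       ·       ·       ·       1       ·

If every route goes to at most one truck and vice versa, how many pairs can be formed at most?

A valid assignment of size 7: truck 1→route 3, truck 2→route 8, truck 3→route 1, truck 4→route 2, truck 5→route 9, truck 6→route 6, truck 7→route 4.
This saturates every truck, so 7 is the maximum.

7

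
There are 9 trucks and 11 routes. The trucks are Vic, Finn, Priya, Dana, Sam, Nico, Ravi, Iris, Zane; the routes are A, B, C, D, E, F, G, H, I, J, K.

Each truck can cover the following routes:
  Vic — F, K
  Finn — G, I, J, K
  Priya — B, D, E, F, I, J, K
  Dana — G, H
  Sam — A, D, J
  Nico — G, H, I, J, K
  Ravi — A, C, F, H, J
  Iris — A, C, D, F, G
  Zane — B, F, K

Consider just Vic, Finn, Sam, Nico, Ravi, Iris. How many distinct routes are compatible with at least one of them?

9

The union of neighbours of {Vic, Finn, Sam, Nico, Ravi, Iris} is {A, C, D, F, G, H, I, J, K}, which has 9 elements.
Since |N(S)| = 9 ≥ |S| = 6, Hall's condition holds for this subset.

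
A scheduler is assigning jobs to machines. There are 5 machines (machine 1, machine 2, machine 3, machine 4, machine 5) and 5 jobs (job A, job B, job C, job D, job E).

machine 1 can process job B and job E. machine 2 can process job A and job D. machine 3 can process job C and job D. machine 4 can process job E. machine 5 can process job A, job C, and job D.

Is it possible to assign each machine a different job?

Yes

For example, pair machine 1-job B, machine 2-job D, machine 3-job C, machine 4-job E, machine 5-job A.
Every machine is matched, so this is a perfect matching.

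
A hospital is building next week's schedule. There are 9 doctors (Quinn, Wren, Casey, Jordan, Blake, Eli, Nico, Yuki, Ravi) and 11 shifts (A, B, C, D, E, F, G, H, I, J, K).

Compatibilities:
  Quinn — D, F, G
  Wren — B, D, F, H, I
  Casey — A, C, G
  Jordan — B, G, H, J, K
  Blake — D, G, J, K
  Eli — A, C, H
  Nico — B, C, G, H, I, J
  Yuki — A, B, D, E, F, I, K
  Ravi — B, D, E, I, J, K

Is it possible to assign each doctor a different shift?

Yes

A valid assignment of size 9: Quinn-F, Wren-B, Casey-C, Jordan-K, Blake-D, Eli-H, Nico-G, Yuki-A, Ravi-J.
All 9 doctors are covered.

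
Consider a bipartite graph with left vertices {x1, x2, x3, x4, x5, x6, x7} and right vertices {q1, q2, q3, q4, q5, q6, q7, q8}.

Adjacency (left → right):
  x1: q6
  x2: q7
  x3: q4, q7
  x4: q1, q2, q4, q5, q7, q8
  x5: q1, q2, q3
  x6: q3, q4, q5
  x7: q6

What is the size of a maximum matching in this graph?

6

A valid assignment of size 6: x1→q6, x2→q7, x3→q4, x4→q1, x5→q2, x6→q5.
The set {x1, x7} has only 1 neighbour ({q6}), so by Hall's theorem at most 6 of the 7 left vertices can be matched.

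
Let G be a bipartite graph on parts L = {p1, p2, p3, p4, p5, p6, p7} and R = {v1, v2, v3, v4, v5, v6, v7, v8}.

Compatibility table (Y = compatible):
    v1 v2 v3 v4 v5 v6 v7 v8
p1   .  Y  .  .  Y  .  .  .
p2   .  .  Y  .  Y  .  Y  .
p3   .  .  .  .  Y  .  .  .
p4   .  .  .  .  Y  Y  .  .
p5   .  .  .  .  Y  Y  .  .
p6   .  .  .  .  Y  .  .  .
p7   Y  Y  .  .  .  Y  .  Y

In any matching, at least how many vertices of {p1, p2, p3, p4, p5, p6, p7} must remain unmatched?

2

A valid assignment of size 5: p1–v2, p2–v7, p3–v5, p4–v6, p7–v1.
The set {p3, p4, p5, p6} has only 2 neighbours ({v5, v6}), so by Hall's theorem at most 5 of the 7 left vertices can be matched.
That matches 5 of the 7, leaving 2 unmatched; no matching can do better.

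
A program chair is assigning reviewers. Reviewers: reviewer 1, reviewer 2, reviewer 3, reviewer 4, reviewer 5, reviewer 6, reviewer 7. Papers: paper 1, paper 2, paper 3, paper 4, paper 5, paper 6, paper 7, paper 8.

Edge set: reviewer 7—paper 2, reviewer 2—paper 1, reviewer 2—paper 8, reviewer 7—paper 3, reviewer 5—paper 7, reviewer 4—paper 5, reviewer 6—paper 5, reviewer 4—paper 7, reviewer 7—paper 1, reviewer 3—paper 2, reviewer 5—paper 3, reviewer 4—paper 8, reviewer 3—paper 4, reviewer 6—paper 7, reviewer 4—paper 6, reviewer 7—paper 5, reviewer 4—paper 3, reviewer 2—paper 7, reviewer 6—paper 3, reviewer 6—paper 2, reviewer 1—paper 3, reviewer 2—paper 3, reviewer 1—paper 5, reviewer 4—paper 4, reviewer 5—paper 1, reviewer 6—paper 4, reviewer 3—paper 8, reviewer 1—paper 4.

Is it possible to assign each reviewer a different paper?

A valid assignment of size 7: reviewer 1-paper 4, reviewer 2-paper 7, reviewer 3-paper 2, reviewer 4-paper 6, reviewer 5-paper 3, reviewer 6-paper 5, reviewer 7-paper 1.
Every reviewer is matched, so this matching saturates all of them.

Yes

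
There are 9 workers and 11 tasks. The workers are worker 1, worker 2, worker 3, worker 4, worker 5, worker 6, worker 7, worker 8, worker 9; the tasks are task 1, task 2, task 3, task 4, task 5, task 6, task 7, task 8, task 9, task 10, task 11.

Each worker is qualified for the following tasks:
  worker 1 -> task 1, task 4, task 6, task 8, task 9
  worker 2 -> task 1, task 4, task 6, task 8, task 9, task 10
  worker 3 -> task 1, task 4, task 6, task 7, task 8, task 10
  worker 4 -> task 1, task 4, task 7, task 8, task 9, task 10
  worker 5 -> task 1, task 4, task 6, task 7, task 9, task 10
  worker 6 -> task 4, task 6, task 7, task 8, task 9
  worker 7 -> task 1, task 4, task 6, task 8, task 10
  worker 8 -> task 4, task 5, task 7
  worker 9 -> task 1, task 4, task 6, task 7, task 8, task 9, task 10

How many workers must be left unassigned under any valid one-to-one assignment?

1

A valid assignment of size 8: worker 1–task 9, worker 2–task 6, worker 3–task 1, worker 4–task 7, worker 5–task 10, worker 6–task 4, worker 7–task 8, worker 8–task 5.
The set {worker 1, worker 2, worker 3, worker 4, worker 5, worker 6, worker 7, worker 9} has only 7 neighbours ({task 1, task 10, task 4, task 6, task 7, task 8, task 9}), so by Hall's theorem at most 8 of the 9 workers can be matched.
That matches 8 of the 9, leaving 1 unmatched; no matching can do better.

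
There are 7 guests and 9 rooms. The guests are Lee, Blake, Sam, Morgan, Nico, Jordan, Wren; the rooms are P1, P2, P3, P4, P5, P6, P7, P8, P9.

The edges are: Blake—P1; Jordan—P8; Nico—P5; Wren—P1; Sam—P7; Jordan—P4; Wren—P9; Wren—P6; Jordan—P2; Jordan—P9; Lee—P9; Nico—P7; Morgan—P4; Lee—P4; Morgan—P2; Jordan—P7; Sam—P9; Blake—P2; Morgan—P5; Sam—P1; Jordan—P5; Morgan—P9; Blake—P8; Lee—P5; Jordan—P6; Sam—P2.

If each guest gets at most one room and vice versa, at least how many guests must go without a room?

For example, pair Lee→P9, Blake→P8, Sam→P7, Morgan→P4, Nico→P5, Jordan→P2, Wren→P1.
This saturates every guest, so 7 is the maximum.
That matches 7 of the 7, leaving 0 unmatched; no matching can do better.

0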